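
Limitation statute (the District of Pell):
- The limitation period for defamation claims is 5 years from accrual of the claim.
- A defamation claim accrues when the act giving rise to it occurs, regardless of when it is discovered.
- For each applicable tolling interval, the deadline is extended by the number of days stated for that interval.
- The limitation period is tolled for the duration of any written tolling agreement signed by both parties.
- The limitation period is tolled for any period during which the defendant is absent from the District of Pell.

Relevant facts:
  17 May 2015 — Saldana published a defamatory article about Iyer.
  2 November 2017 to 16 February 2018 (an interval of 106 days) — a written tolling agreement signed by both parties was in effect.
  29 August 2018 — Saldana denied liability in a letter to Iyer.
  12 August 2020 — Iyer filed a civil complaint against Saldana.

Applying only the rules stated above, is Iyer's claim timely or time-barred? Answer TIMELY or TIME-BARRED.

TIMELY

The limitation period began to run on 17 May 2015.
Adding the 5 years base period to 17 May 2015 gives a deadline of 17 May 2020, before any tolling.
The period was tolled for 106 days by the written tolling agreement (2 November 2017 to 16 February 2018), pushing the deadline to 31 August 2020.
Nothing else in the chronology tolls or restarts the period.
Iyer filed on 12 August 2020, before the 31 August 2020 deadline, so the action is timely.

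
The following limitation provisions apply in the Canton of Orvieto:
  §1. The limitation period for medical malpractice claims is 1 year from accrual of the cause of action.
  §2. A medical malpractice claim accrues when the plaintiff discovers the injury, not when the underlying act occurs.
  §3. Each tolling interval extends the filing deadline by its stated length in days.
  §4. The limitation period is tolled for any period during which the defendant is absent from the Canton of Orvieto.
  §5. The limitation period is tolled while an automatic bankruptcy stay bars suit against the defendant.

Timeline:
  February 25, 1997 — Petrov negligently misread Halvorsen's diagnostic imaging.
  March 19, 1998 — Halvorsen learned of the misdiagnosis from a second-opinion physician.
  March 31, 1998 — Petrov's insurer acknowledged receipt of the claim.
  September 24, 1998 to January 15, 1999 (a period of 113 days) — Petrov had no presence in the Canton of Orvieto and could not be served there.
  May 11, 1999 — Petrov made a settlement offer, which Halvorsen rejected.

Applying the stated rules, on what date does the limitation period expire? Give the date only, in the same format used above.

Accrual is tied to discovery, so the period began on March 19, 1998 rather than on February 25, 1997 when the act occurred.
The untolled deadline — 1 year after March 19, 1998 — is March 19, 1999.
The period was tolled for 113 days by the defendant's absence from the jurisdiction (September 24, 1998 to January 15, 1999), pushing the deadline to July 10, 1999.
Nothing else in the chronology tolls or restarts the period.

July 10, 1999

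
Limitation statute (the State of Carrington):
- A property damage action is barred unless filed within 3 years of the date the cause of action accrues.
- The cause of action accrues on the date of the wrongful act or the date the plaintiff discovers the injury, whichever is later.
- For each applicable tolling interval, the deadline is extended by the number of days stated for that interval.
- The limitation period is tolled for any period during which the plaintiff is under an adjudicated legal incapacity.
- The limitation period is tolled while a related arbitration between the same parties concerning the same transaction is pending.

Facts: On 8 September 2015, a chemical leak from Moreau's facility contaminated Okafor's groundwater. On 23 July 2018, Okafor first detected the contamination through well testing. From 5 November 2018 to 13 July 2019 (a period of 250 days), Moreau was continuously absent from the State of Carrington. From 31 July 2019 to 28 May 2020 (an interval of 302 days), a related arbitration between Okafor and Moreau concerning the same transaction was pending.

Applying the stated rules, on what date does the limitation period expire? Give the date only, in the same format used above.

21 May 2022

The claim accrued on 23 July 2018 — the later of the 8 September 2015 act and the 23 July 2018 discovery.
3 years from 23 July 2018 is 23 July 2021.
The period was tolled for 302 days by the pending related arbitration (31 July 2019 to 28 May 2020), pushing the deadline to 21 May 2022.
Although the defendant's absence ran from 5 November 2018 to 13 July 2019, the stated rules do not make that a tolling event, so it is disregarded.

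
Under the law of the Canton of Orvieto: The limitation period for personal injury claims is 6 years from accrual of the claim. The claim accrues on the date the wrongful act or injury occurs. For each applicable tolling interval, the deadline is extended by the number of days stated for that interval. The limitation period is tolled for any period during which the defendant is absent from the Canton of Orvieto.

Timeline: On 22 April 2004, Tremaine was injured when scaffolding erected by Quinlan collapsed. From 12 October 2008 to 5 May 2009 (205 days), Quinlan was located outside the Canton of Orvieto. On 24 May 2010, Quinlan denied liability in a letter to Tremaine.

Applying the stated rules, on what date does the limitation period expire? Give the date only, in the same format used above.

13 November 2010

The limitation period began to run on 22 April 2004.
Adding the 6 years base period to 22 April 2004 gives a deadline of 22 April 2010, before any tolling.
The period was tolled for 205 days by the defendant's absence from the jurisdiction (12 October 2008 to 5 May 2009), pushing the deadline to 13 November 2010.
None of the other events listed affects the running of the period under the stated rules.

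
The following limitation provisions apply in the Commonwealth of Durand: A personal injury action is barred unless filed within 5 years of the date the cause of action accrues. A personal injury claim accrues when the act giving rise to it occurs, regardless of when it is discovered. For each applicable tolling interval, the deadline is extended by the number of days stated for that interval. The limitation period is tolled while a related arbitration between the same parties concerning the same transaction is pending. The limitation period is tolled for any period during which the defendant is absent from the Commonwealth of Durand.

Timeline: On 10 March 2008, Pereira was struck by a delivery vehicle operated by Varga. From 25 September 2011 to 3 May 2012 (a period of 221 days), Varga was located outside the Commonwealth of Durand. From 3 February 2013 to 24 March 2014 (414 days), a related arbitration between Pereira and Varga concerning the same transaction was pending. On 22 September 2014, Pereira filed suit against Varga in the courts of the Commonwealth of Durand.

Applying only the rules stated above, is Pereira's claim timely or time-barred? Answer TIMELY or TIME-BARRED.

TIMELY

The limitation period began to run on 10 March 2008.
Adding the 5 years base period to 10 March 2008 gives a deadline of 10 March 2013, before any tolling.
Because the defendant's absence from the jurisdiction ran from 25 September 2011 to 3 May 2012, the deadline is extended by 221 days to 17 October 2013.
The pending related arbitration from 3 February 2013 to 24 March 2014 tolled the period for 414 days, extending the deadline to 5 December 2014.
The 22 September 2014 filing precedes the 5 December 2014 deadline; the claim is timely.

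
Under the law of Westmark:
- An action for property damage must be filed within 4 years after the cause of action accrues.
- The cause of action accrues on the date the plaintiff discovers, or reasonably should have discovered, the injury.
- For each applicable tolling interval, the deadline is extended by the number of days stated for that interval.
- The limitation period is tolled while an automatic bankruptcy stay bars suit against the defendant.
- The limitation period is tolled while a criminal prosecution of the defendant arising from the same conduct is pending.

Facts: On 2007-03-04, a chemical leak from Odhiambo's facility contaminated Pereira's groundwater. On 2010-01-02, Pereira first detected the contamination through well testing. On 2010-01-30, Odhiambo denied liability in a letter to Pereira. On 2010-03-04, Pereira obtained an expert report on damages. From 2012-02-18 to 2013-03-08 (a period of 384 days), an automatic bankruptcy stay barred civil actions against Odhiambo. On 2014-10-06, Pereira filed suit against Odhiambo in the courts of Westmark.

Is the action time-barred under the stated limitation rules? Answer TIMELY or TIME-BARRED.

Accrual is tied to discovery, so the period began on 2010-01-02 rather than on 2007-03-04 when the act occurred.
The untolled deadline — 4 years after 2010-01-02 — is 2014-01-02.
Because the automatic bankruptcy stay ran from 2012-02-18 to 2013-03-08, the deadline is extended by 384 days to 2015-01-21.
Nothing else in the chronology tolls or restarts the period.
Pereira filed on 2014-10-06, before the 2015-01-21 deadline, so the action is timely.

TIMELY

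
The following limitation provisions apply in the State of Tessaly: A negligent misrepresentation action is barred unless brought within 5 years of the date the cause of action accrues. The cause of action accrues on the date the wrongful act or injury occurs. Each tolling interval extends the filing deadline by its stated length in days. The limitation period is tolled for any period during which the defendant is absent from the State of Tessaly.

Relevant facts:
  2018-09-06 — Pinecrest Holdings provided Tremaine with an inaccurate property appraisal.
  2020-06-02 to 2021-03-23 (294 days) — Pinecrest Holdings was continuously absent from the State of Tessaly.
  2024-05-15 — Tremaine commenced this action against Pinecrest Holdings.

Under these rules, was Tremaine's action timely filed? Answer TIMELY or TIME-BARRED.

The claim accrued on 2018-09-06, when the wrongful act occurred.
5 years from 2018-09-06 is 2023-09-06.
The defendant's absence from the jurisdiction from 2020-06-02 to 2021-03-23 tolled the period for 294 days, extending the deadline to 2024-06-26.
Filing on 2024-05-15 beat the 2024-06-26 deadline — the action is timely.

TIMELY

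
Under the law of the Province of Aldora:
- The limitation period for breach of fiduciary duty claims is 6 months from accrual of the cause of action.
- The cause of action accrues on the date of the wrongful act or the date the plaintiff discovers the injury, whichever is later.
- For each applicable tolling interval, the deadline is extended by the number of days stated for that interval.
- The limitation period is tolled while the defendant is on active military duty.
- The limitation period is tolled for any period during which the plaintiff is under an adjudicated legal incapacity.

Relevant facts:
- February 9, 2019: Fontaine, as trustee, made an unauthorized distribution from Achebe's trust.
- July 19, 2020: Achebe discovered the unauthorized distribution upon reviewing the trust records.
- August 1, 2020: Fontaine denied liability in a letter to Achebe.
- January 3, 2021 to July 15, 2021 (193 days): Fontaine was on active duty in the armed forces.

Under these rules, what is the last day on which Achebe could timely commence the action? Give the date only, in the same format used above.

Because discovery on July 19, 2020 post-dates the February 9, 2019 act, accrual under the later-of rule falls on July 19, 2020.
6 months from July 19, 2020 is January 19, 2021.
The defendant's active military service from January 3, 2021 to July 15, 2021 tolled the period for 193 days, extending the deadline to July 31, 2021.
The other events in the timeline have no effect on the limitation period under the stated rules.

July 31, 2021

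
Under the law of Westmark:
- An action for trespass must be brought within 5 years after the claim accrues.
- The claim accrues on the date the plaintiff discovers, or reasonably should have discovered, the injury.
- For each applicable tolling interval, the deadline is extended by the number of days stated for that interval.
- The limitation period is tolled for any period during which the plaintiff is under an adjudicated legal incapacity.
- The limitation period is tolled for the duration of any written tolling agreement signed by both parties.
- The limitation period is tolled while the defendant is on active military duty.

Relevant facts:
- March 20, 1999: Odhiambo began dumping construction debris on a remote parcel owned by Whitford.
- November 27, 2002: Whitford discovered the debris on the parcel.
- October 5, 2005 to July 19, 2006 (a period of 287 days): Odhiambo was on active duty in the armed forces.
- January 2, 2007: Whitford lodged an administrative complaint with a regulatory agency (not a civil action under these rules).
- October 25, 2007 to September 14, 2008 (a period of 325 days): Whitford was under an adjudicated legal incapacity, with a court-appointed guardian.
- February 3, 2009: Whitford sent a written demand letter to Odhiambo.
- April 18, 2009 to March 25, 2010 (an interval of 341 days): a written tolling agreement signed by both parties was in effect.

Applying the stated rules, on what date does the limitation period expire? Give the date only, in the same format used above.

Accrual is tied to discovery, so the period began on November 27, 2002 rather than on March 20, 1999 when the act occurred.
Adding the 5 years base period to November 27, 2002 gives a deadline of November 27, 2007, before any tolling.
The defendant's active military service from October 5, 2005 to July 19, 2006 tolled the period for 287 days, extending the deadline to September 9, 2008.
Because the plaintiff's legal incapacity ran from October 25, 2007 to September 14, 2008, the deadline is extended by 325 days to July 31, 2009.
Because the written tolling agreement ran from April 18, 2009 to March 25, 2010, the deadline is extended by 341 days to July 7, 2010.
The other events in the timeline have no effect on the limitation period under the stated rules.

July 7, 2010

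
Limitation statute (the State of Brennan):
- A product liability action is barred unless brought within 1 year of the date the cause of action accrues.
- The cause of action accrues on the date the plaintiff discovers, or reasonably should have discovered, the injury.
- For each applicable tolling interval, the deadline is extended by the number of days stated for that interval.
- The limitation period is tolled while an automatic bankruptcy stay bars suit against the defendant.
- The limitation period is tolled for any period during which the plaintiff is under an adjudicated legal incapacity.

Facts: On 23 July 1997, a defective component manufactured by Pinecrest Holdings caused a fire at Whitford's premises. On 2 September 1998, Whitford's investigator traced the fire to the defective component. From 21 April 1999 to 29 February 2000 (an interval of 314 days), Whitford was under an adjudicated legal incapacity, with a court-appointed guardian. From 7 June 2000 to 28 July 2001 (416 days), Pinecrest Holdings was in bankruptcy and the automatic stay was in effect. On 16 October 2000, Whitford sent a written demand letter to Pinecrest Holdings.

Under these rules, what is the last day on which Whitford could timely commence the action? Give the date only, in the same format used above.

Accrual is tied to discovery, so the period began on 2 September 1998 rather than on 23 July 1997 when the act occurred.
Adding the 1 year base period to 2 September 1998 gives a deadline of 2 September 1999, before any tolling.
The period was tolled for 314 days by the plaintiff's legal incapacity (21 April 1999 to 29 February 2000), pushing the deadline to 12 July 2000.
The automatic bankruptcy stay from 7 June 2000 to 28 July 2001 tolled the period for 416 days, extending the deadline to 1 September 2001.
None of the other events listed affects the running of the period under the stated rules.

1 September 2001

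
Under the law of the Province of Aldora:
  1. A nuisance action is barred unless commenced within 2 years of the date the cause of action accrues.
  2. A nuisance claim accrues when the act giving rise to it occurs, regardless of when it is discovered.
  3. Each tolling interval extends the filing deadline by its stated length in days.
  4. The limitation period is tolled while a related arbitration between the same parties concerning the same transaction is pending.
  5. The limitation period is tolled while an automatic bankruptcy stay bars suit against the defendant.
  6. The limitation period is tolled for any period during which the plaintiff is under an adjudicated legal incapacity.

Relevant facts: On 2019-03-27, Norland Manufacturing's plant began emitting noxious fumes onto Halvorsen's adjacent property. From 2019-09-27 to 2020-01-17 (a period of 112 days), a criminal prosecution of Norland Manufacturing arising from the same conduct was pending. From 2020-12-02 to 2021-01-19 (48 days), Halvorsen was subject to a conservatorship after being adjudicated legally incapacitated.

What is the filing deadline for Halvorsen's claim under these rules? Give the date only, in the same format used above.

2021-05-14

The cause of action accrued on 2019-03-27, the date of the act.
2 years from 2019-03-27 is 2021-03-27.
The plaintiff's legal incapacity from 2020-12-02 to 2021-01-19 tolled the period for 48 days, extending the deadline to 2021-05-14.
No stated provision tolls the period for a criminal prosecution, so the interval from 2019-09-27 to 2020-01-17 has no effect on the deadline.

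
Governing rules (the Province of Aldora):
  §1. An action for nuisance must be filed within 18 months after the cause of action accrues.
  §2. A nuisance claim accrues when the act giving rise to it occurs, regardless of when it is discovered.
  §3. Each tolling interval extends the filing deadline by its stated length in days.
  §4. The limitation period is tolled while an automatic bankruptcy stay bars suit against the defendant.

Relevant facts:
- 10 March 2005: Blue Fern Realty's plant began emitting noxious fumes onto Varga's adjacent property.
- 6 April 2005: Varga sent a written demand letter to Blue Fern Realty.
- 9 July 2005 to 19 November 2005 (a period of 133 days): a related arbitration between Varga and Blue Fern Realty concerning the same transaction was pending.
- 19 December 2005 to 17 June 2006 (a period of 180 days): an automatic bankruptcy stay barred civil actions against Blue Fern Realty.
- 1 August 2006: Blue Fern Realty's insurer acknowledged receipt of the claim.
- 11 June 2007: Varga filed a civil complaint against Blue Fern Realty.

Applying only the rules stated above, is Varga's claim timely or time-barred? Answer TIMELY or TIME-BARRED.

TIME-BARRED

The limitation period began to run on 10 March 2005.
Adding the 18 months base period to 10 March 2005 gives a deadline of 10 September 2006, before any tolling.
The period was tolled for 180 days by the automatic bankruptcy stay (19 December 2005 to 17 June 2006), pushing the deadline to 9 March 2007.
Although a pending arbitration ran from 9 July 2005 to 19 November 2005, the stated rules do not make that a tolling event, so it is disregarded.
Nothing else in the chronology tolls or restarts the period.
Varga filed on 11 June 2007, after the 9 March 2007 deadline, so the action is time-barred.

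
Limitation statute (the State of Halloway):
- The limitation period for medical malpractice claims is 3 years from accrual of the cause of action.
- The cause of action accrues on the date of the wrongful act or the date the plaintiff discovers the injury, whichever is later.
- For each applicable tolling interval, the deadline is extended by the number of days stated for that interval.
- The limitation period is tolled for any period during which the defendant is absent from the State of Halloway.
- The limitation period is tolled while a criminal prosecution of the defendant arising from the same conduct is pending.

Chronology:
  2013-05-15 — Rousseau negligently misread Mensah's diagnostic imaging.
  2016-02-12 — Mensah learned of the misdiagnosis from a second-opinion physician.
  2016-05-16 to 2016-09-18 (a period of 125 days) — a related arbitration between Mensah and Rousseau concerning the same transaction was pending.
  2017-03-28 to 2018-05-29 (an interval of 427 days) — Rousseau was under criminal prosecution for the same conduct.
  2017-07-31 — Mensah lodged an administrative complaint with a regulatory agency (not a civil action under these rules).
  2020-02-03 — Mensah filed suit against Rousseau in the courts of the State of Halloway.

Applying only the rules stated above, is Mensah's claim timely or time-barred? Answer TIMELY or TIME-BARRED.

Taking the later of the act (2013-05-15) and discovery (2016-02-12), the claim accrued on 2016-02-12.
The untolled deadline — 3 years after 2016-02-12 — is 2019-02-12.
The pending criminal prosecution from 2017-03-28 to 2018-05-29 tolled the period for 427 days, extending the deadline to 2020-04-14.
No stated provision tolls the period for a pending arbitration, so the interval from 2016-05-16 to 2016-09-18 has no effect on the deadline.
The other events in the timeline have no effect on the limitation period under the stated rules.
Mensah filed on 2020-02-03, before the 2020-04-14 deadline, so the action is timely.

TIMELY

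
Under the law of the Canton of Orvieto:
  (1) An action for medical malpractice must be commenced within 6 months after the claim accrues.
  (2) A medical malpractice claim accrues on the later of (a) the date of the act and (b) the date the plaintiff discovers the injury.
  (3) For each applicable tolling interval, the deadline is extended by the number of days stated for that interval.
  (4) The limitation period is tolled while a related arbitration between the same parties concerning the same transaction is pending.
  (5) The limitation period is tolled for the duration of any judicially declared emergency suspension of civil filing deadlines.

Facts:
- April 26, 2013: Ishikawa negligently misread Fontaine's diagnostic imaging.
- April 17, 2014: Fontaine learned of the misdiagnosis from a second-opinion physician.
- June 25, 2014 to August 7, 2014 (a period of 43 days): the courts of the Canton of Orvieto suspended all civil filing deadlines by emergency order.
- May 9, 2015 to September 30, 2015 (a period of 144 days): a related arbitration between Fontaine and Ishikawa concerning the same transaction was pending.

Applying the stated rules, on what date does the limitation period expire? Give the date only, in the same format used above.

November 29, 2014

Taking the later of the act (April 26, 2013) and discovery (April 17, 2014), the claim accrued on April 17, 2014.
Adding the 6 months base period to April 17, 2014 gives a deadline of October 17, 2014, before any tolling.
The period was tolled for 43 days by the emergency suspension of filing deadlines (June 25, 2014 to August 7, 2014), pushing the deadline to November 29, 2014.
By the time the pending related arbitration began on May 9, 2015, the limitation period had already expired on November 29, 2014; that interval cannot revive it.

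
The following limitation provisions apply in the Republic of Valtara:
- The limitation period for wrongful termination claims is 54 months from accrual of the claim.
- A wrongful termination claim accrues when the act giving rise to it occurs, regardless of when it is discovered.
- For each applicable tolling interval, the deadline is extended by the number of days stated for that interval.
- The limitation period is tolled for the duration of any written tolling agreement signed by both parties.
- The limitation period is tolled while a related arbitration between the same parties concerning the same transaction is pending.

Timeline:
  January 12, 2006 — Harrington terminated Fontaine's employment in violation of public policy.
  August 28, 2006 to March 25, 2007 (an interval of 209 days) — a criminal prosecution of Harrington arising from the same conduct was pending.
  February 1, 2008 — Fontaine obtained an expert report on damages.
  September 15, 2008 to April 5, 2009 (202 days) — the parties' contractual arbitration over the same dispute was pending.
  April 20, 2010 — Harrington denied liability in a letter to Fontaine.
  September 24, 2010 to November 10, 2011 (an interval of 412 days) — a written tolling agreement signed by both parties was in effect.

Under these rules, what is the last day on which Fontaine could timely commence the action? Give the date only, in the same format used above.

The limitation period began to run on January 12, 2006.
The untolled deadline — 54 months after January 12, 2006 — is July 12, 2010.
Because the pending related arbitration ran from September 15, 2008 to April 5, 2009, the deadline is extended by 202 days to January 30, 2011.
The written tolling agreement from September 24, 2010 to November 10, 2011 tolled the period for 412 days, extending the deadline to March 17, 2012.
No stated provision tolls the period for a criminal prosecution, so the interval from August 28, 2006 to March 25, 2007 has no effect on the deadline.
None of the other events listed affects the running of the period under the stated rules.

March 17, 2012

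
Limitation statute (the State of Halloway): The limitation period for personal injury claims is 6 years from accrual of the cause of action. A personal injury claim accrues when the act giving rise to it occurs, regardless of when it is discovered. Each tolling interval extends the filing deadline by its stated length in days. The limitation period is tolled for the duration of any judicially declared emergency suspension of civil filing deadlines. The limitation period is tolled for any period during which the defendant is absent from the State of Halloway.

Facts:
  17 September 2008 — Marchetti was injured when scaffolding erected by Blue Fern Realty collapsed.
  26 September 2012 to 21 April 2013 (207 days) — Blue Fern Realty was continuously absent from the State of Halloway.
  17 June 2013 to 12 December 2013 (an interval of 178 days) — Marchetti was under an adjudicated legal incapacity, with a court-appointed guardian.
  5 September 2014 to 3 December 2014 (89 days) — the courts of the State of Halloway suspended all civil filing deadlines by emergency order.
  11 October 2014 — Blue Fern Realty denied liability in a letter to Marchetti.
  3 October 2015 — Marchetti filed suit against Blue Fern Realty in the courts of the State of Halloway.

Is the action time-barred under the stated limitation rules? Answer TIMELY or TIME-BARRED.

The cause of action accrued on 17 September 2008, the date of the act.
6 years from 17 September 2008 is 17 September 2014.
Because the defendant's absence from the jurisdiction ran from 26 September 2012 to 21 April 2013, the deadline is extended by 207 days to 12 April 2015.
The period was tolled for 89 days by the emergency suspension of filing deadlines (5 September 2014 to 3 December 2014), pushing the deadline to 10 July 2015.
No stated provision tolls the period for the plaintiff's incapacity, so the interval from 17 June 2013 to 12 December 2013 has no effect on the deadline.
None of the other events listed affects the running of the period under the stated rules.
The 3 October 2015 filing falls after the 10 July 2015 deadline; the claim is time-barred.

TIME-BARRED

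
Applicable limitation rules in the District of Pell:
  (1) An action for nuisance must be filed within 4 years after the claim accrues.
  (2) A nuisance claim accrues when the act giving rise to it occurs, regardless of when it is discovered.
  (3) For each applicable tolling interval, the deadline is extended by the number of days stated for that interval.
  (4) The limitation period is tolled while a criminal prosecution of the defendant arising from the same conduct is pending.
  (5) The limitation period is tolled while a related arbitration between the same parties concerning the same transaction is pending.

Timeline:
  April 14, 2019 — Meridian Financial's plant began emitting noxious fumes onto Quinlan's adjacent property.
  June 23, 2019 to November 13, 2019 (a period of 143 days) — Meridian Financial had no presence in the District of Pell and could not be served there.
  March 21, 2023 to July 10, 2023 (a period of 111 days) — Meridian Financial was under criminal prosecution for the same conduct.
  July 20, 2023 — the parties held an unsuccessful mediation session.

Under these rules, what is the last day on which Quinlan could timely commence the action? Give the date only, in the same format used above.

August 3, 2023

The limitation period began to run on April 14, 2019.
Adding the 4 years base period to April 14, 2019 gives a deadline of April 14, 2023, before any tolling.
The pending criminal prosecution from March 21, 2023 to July 10, 2023 tolled the period for 111 days, extending the deadline to August 3, 2023.
The defendant's absence from the jurisdiction from June 23, 2019 to November 13, 2019 does not toll the period, because no stated rule makes the defendant's absence a tolling event.
None of the other events listed affects the running of the period under the stated rules.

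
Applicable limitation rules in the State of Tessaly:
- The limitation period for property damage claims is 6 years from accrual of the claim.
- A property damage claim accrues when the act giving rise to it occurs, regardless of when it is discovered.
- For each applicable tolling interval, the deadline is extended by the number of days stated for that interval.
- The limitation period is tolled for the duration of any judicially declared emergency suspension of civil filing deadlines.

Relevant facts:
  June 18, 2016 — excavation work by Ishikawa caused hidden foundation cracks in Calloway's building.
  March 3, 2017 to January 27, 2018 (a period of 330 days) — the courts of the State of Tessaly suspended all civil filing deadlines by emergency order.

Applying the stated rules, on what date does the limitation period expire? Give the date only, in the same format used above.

May 14, 2023

The claim accrued on June 18, 2016, the date of the act.
Adding the 6 years base period to June 18, 2016 gives a deadline of June 18, 2022, before any tolling.
The period was tolled for 330 days by the emergency suspension of filing deadlines (March 3, 2017 to January 27, 2018), pushing the deadline to May 14, 2023.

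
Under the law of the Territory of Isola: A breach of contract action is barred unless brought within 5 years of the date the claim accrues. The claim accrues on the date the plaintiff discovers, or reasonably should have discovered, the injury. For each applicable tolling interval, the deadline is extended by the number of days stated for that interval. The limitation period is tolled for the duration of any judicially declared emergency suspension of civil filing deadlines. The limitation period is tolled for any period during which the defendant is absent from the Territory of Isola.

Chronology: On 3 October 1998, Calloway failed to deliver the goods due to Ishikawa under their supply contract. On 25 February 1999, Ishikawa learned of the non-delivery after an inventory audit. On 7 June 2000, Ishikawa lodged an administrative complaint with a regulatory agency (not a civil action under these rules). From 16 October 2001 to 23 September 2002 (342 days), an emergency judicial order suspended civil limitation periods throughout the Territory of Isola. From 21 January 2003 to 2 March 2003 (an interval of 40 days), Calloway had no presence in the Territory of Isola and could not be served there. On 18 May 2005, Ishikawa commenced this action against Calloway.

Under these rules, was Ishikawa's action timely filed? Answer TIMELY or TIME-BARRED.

Under the discovery rule, the claim accrued on 25 February 1999, when Ishikawa discovered the injury — not on the 3 October 1998 date of the underlying act.
The untolled deadline — 5 years after 25 February 1999 — is 25 February 2004.
The period was tolled for 342 days by the emergency suspension of filing deadlines (16 October 2001 to 23 September 2002), pushing the deadline to 1 February 2005.
Because the defendant's absence from the jurisdiction ran from 21 January 2003 to 2 March 2003, the deadline is extended by 40 days to 13 March 2005.
None of the other events listed affects the running of the period under the stated rules.
The 18 May 2005 filing falls after the 13 March 2005 deadline; the claim is time-barred.

TIME-BARRED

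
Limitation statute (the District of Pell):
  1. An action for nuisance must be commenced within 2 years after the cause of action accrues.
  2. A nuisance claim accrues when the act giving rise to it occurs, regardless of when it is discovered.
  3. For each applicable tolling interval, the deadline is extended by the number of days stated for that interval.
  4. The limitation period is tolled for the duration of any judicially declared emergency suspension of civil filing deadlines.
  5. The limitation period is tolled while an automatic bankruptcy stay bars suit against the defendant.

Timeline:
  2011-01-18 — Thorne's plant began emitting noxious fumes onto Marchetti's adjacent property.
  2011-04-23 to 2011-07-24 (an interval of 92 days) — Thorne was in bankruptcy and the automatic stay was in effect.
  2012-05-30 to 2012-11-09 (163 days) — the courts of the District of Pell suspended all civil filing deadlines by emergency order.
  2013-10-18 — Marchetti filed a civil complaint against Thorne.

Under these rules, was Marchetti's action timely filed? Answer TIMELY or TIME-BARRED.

TIME-BARRED

The limitation period began to run on 2011-01-18.
The untolled deadline — 2 years after 2011-01-18 — is 2013-01-18.
Because the automatic bankruptcy stay ran from 2011-04-23 to 2011-07-24, the deadline is extended by 92 days to 2013-04-20.
The emergency suspension of filing deadlines from 2012-05-30 to 2012-11-09 tolled the period for 163 days, extending the deadline to 2013-09-30.
Filing on 2013-10-18 missed the 2013-09-30 deadline — the action is time-barred.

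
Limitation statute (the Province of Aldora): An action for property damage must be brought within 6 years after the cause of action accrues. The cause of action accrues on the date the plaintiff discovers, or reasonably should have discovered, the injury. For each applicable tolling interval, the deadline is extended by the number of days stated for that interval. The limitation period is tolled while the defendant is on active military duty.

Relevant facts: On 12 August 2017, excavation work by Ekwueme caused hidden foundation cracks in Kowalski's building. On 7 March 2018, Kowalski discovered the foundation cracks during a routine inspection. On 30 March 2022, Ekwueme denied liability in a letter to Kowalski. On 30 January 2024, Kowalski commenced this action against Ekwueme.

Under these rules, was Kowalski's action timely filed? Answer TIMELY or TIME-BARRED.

TIMELY

Accrual is tied to discovery, so the period began on 7 March 2018 rather than on 12 August 2017 when the act occurred.
The untolled deadline — 6 years after 7 March 2018 — is 7 March 2024.
The other events in the timeline have no effect on the limitation period under the stated rules.
Filing on 30 January 2024 beat the 7 March 2024 deadline — the action is timely.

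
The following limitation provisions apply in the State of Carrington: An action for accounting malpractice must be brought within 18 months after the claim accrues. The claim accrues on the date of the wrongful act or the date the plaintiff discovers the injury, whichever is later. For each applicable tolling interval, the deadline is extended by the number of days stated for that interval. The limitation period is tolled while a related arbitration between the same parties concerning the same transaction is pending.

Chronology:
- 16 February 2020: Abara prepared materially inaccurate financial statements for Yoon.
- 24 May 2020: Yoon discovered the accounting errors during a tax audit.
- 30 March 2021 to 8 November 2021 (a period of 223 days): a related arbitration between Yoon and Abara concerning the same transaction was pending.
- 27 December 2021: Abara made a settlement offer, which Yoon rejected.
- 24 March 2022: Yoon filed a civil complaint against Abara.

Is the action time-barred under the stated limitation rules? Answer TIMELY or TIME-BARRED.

Because discovery on 24 May 2020 post-dates the 16 February 2020 act, accrual under the later-of rule falls on 24 May 2020.
Adding the 18 months base period to 24 May 2020 gives a deadline of 24 November 2021, before any tolling.
The pending related arbitration from 30 March 2021 to 8 November 2021 tolled the period for 223 days, extending the deadline to 5 July 2022.
None of the other events listed affects the running of the period under the stated rules.
The 24 March 2022 filing precedes the 5 July 2022 deadline; the claim is timely.

TIMELY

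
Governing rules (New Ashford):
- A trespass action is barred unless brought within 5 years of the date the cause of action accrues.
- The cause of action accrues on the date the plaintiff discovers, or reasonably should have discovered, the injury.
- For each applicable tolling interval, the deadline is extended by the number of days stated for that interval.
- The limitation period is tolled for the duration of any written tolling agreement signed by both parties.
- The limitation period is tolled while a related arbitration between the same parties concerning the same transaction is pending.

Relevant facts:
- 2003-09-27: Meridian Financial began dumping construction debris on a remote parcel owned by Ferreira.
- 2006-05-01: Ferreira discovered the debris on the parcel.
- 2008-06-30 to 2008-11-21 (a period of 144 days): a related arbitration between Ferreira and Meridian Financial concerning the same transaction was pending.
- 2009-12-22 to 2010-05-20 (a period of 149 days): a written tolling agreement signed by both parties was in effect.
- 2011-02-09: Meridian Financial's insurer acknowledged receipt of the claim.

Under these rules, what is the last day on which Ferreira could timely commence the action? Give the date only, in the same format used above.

2012-02-18

The claim did not accrue until Ferreira discovered the injury on 2006-05-01; the 2003-09-27 act date does not start the clock under the stated rule.
The untolled deadline — 5 years after 2006-05-01 — is 2011-05-01.
The pending related arbitration from 2008-06-30 to 2008-11-21 tolled the period for 144 days, extending the deadline to 2011-09-22.
Because the written tolling agreement ran from 2009-12-22 to 2010-05-20, the deadline is extended by 149 days to 2012-02-18.
The other events in the timeline have no effect on the limitation period under the stated rules.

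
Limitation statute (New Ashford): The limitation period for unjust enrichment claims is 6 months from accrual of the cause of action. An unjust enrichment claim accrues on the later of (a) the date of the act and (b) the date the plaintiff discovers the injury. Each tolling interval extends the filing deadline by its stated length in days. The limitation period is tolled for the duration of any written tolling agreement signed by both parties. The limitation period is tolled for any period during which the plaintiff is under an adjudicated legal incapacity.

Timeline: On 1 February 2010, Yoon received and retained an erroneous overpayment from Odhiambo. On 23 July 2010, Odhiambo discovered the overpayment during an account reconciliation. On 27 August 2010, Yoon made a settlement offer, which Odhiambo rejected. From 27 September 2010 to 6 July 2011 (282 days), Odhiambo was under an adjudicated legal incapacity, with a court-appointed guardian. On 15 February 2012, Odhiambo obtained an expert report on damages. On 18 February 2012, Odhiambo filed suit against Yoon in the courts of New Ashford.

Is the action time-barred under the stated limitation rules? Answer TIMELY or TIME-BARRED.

TIME-BARRED

Because discovery on 23 July 2010 post-dates the 1 February 2010 act, accrual under the later-of rule falls on 23 July 2010.
The untolled deadline — 6 months after 23 July 2010 — is 23 January 2011.
The plaintiff's legal incapacity from 27 September 2010 to 6 July 2011 tolled the period for 282 days, extending the deadline to 1 November 2011.
The other events in the timeline have no effect on the limitation period under the stated rules.
Filing on 18 February 2012 missed the 1 November 2011 deadline — the action is time-barred.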